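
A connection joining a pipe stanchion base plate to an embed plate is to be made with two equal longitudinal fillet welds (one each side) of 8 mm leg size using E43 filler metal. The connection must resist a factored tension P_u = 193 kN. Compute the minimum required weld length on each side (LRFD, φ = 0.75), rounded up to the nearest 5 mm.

L = 90 mm on each side

E43XX → F_EXX = 430 MPa.
Throat t_e = 0.707 × 8 = 5.656 mm.
φr_n = 0.75 × 0.6 × 430 × 5.656 × 10⁻³ = 1.094 kN/mm.
L_req = P_u / φr_n = 193 / 1.094 = 176.3 mm total.
Per side: 176.3 / 2 = 88.17 mm.
Round up → use L = 90 mm on each side.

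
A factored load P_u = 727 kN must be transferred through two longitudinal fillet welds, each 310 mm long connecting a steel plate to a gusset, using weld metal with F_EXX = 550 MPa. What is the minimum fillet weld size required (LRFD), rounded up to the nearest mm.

w = 7 mm

Total weld length L = 620 mm.
Required throat t_e = P_u / (φ × 0.6 F_EXX × L) = 727 / (0.75 × 0.6 × 550 × 620 × 10⁻³) = 4.738 mm.
Required leg w = t_e / 0.707 = 6.701 mm → use 7 mm.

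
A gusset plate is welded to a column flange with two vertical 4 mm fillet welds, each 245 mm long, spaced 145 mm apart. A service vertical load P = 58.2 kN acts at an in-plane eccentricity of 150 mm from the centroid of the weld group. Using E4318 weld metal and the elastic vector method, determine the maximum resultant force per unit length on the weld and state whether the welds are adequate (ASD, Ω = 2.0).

f_max ≈ 324 N/mm; adequate

E43XX → F_EXX = 430 MPa.
Total weld length L_w = 490 mm. Treat welds as unit-width lines.
Polar moment about centroid: J = 2[d³/12 + d(b/2)²] = 2[245³/12 + 245×72.5²] = 5027000 mm³.
Direct shear f_v = P/L_w = 58.2×10³ / 490 = 118.8 N/mm (vertical).
Torsion M = P·e = 58.2×10³ × 150 = 8730000 N·mm.
Critical point at (x, y) = (72.5, 122.5) from centroid. f_tx = M·y/J = 212.8 N/mm; f_ty = M·x/J = 125.9 N/mm.
Resultant f_max = √[f_tx² + (f_v + f_ty)²] = √[212.8² + (118.8 + 125.9)²] = 324.2 N/mm.
Capacity per unit length: r_n/Ω = (1/2.0) × 0.6 × 430 × (0.707 × 4) = 364.8 N/mm.
324.2 ≤ 364.8 → adequate.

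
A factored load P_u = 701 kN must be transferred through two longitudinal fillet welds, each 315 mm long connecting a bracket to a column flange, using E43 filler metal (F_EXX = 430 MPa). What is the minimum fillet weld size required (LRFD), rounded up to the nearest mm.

Total weld length L = 630 mm.
Required throat t_e = P_u / (φ × 0.6 F_EXX × L) = 701 / (0.75 × 0.6 × 430 × 630 × 10⁻³) = 5.75 mm.
Required leg w = t_e / 0.707 = 8.133 mm → use 9 mm.

w = 9 mm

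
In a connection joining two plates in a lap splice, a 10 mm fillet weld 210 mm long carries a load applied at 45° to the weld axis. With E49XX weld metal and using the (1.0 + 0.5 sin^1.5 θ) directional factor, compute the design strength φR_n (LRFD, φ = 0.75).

φR_n ≈ 425 kN

E49XX → F_EXX = 490 MPa.
t_e = 0.707 × 10 = 7.07 mm; A_we = 7.07 × 210 = 1485 mm².
Directional factor: 1.0 + 0.5 sin^1.5(45°) = 1.297.
F_nw = 0.6 × 490 × 1.297 = 381.4 MPa.
φR_n = 0.75 × 381.4 × 1485 × 10⁻³ = 424.7 kN.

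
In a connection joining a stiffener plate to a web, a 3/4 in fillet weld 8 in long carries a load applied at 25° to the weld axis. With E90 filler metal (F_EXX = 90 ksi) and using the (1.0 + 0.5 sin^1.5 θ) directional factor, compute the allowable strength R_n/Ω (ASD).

R_n/Ω ≈ 130 kips

t_e = 0.707 × 0.75 = 0.5302 in; A_we = 0.5302 × 8 = 4.242 in².
Directional factor: 1.0 + 0.5 sin^1.5(25°) = 1.137.
F_nw = 0.6 × 90 × 1.137 = 61.42 ksi.
R_n/Ω = (61.42 × 4.242) / 2.0 = 130.3 kips.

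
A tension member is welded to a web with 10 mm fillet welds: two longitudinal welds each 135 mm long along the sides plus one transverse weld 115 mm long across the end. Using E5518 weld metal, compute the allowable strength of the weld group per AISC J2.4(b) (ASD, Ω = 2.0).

R_n/Ω ≈ 469 kN

E55XX → F_EXX = 550 MPa.
t_e = 0.707 × 10 = 7.07 mm.
R_nwl = 0.6 × 550 × 7.07 × 270 × 10⁻³ = 629.9 kN (longitudinal, 2 welds).
R_nwt = 0.6 × 550 × 7.07 × 115 × 10⁻³ = 268.3 kN (transverse, base value).
(i) R_nwl + R_nwt = 898.2 kN; (ii) 0.85 R_nwl + 1.5 R_nwt = 937.9 kN.
R_n = max = 937.9 kN [governs: (ii)]; R_n/Ω = 469 kN.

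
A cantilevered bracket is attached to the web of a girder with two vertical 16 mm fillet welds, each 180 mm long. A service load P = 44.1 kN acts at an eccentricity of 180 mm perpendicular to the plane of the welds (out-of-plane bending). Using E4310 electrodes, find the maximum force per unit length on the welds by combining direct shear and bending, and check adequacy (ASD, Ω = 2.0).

E43XX → F_EXX = 430 MPa.
L_w = 2 × 180 = 360 mm; section modulus (unit throat) S = 2 × L²/6 = 10800 mm².
Direct shear f_v = P/L_w = 44.1×10³/360 = 122.5 N/mm.
Moment M = P × e = 44.1×10³ × 180 = 7938000 N·mm; bending f_b = M/S = 735 N/mm.
f_max = √(f_v² + f_b²) = √(122.5² + 735²) = 745.1 N/mm.
r_n/Ω = (1/2.0) × 0.6 × 430 × (0.707 × 16) = 1459 N/mm → adequate.

f_max ≈ 745 N/mm; adequate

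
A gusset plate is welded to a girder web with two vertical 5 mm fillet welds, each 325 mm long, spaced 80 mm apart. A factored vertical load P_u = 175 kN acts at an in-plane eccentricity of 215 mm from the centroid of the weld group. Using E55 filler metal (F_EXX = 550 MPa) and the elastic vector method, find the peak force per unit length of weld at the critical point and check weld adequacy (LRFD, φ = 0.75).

f_max ≈ 1030 N/mm; NOT adequate

Total weld length L_w = 650 mm. Treat welds as unit-width lines.
Polar moment about centroid: J = 2[d³/12 + d(b/2)²] = 2[325³/12 + 325×40²] = 6761000 mm³.
Direct shear f_v = P/L_w = 175×10³ / 650 = 269.2 N/mm (vertical).
Torsion M = P·e = 175×10³ × 215 = 37625000 N·mm.
Critical point at (x, y) = (40, 162.5) from centroid. f_tx = M·y/J = 904.3 N/mm; f_ty = M·x/J = 222.6 N/mm.
Resultant f_max = √[f_tx² + (f_v + f_ty)²] = √[904.3² + (269.2 + 222.6)²] = 1029 N/mm.
Capacity per unit length: φr_n = 0.75 × 0.6 × 550 × (0.707 × 5) = 874.9 N/mm.
1029 > 874.9 → NOT adequate.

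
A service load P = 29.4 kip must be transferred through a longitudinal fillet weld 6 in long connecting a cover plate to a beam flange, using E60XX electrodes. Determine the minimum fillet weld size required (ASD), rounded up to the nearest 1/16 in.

E60XX → F_EXX = 60 ksi.
Total weld length L = 6 in.
Required throat t_e = P × Ω / (0.6 F_EXX × L) = 29.4 × 2.0 / (0.6 × 60 × 6) = 0.2722 in.
Required leg w = t_e / 0.707 = 0.385 in → use 7/16 in.

w = 7/16 in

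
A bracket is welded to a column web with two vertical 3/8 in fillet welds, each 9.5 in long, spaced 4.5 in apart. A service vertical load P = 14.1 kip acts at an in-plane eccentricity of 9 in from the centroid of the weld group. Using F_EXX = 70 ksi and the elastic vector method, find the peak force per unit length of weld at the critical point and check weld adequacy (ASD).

Total weld length L_w = 19 in. Treat welds as unit-width lines.
Polar moment about centroid: J = 2[d³/12 + d(b/2)²] = 2[9.5³/12 + 9.5×2.25²] = 239.1 in³.
Direct shear f_v = P/L_w = 14.1 / 19 = 0.7421 kip/in (vertical).
Torsion M = P·e = 14.1 × 9 = 126.9 kip·in.
Critical point at (x, y) = (2.25, 4.75) from centroid. f_tx = M·y/J = 2.521 kip/in; f_ty = M·x/J = 1.194 kip/in.
Resultant f_max = √[f_tx² + (f_v + f_ty)²] = √[2.521² + (0.7421 + 1.194)²] = 3.179 kip/in.
Capacity per unit length: r_n/Ω = (1/2.0) × 0.6 × 70 × (0.707 × 0.375) = 5.568 kip/in.
3.179 ≤ 5.568 → adequate.

f_max ≈ 3.18 kip/in; adequate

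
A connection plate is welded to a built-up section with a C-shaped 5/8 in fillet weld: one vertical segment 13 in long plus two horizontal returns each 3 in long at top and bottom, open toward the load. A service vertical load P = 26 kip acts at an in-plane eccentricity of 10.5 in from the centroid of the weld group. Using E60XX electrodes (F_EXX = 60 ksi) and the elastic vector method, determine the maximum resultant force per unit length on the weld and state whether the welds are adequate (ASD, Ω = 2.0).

f_max ≈ 4.89 kip/in; adequate

Total weld length L_w = 19 in. Treat welds as unit-width lines.
Centroid: x̄ = 2×3×1.5 / 19 = 0.4737 in from the vertical weld.
Polar moment about centroid: J = I_x + I_y = [13³/12 + 2×3×6.5²] + [13×0.4737² + 2(3³/12 + 3×1.026²)] = 450.3 in³.
Direct shear f_v = P/L_w = 26 / 19 = 1.368 kip/in (vertical).
Torsion M = P·e = 26 × 10.5 = 273 kip·in.
Critical point at (x, y) = (2.526, 6.5) from centroid. f_tx = M·y/J = 3.941 kip/in; f_ty = M·x/J = 1.532 kip/in.
Resultant f_max = √[f_tx² + (f_v + f_ty)²] = √[3.941² + (1.368 + 1.532)²] = 4.893 kip/in.
Capacity per unit length: r_n/Ω = (1/2.0) × 0.6 × 60 × (0.707 × 0.625) = 7.954 kip/in.
4.893 ≤ 7.954 → adequate.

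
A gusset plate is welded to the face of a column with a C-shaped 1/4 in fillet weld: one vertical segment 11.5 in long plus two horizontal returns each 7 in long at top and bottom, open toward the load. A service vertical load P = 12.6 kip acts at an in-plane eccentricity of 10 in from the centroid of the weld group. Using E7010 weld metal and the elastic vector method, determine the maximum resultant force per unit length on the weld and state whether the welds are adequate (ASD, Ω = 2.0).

E70XX → F_EXX = 70 ksi.
Total weld length L_w = 25.5 in. Treat welds as unit-width lines.
Centroid: x̄ = 2×7×3.5 / 25.5 = 1.922 in from the vertical weld.
Polar moment about centroid: J = I_x + I_y = [11.5³/12 + 2×7×5.75²] + [11.5×1.922² + 2(7³/12 + 7×1.578²)] = 724.1 in³.
Direct shear f_v = P/L_w = 12.6 / 25.5 = 0.4941 kip/in (vertical).
Torsion M = P·e = 12.6 × 10 = 126 kip·in.
Critical point at (x, y) = (5.078, 5.75) from centroid. f_tx = M·y/J = 1.001 kip/in; f_ty = M·x/J = 0.8837 kip/in.
Resultant f_max = √[f_tx² + (f_v + f_ty)²] = √[1.001² + (0.4941 + 0.8837)²] = 1.703 kip/in.
Capacity per unit length: r_n/Ω = (1/2.0) × 0.6 × 70 × (0.707 × 0.25) = 3.712 kip/in.
1.703 ≤ 3.712 → adequate.

f_max ≈ 1.7 kip/in; adequate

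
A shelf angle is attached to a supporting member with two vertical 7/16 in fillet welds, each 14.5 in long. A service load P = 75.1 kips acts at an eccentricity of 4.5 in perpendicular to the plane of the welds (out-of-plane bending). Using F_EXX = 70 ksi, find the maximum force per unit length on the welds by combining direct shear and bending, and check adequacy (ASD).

f_max ≈ 5.47 kip/in; adequate

L_w = 2 × 14.5 = 29 in; section modulus (unit throat) S = 2 × L²/6 = 70.08 in².
Direct shear f_v = P/L_w = 75.1/29 = 2.59 kip/in.
Moment M = P × e = 75.1 × 4.5 = 337.95 kip·in; bending f_b = M/S = 4.822 kip/in.
f_max = √(f_v² + f_b²) = √(2.59² + 4.822²) = 5.473 kip/in.
r_n/Ω = (1/2.0) × 0.6 × 70 × (0.707 × 0.4375) = 6.496 kip/in → adequate.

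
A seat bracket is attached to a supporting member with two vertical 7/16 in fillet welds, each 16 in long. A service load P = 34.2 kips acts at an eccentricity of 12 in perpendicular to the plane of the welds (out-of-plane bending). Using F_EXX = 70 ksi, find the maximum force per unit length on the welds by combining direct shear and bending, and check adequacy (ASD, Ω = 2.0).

f_max ≈ 4.93 kip/in; adequate

L_w = 2 × 16 = 32 in; section modulus (unit throat) S = 2 × L²/6 = 85.33 in².
Direct shear f_v = P/L_w = 34.2/32 = 1.069 kip/in.
Moment M = P × e = 34.2 × 12 = 410.4 kip·in; bending f_b = M/S = 4.809 kip/in.
f_max = √(f_v² + f_b²) = √(1.069² + 4.809²) = 4.927 kip/in.
r_n/Ω = (1/2.0) × 0.6 × 70 × (0.707 × 0.4375) = 6.496 kip/in → adequate.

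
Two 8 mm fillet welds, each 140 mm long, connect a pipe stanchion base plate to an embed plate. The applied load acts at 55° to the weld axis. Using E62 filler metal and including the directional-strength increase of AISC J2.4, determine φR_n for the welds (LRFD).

φR_n ≈ 606 kN

E62XX → F_EXX = 620 MPa.
t_e = 0.707 × 8 = 5.656 mm; A_we = 5.656 × 280 = 1584 mm².
Directional factor: 1.0 + 0.5 sin^1.5(55°) = 1.371.
F_nw = 0.6 × 620 × 1.371 = 509.9 MPa.
φR_n = 0.75 × 509.9 × 1584 × 10⁻³ = 605.6 kN.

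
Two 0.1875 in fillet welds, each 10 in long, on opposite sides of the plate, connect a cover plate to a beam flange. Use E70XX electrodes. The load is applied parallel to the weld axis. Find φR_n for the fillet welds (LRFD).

E70XX → F_EXX = 70 ksi.
Effective throat t_e = 0.707 × 0.1875 = 0.1326 in.
Total length L = 20 in; A_we = 0.1326 × 20 = 2.651 in².
F_nw = 0.6 F_EXX = 0.6 × 70 = 42 ksi.
φR_n = 0.75 × 42 × 2.651 = 83.51 kip.

φR_n ≈ 83.5 kip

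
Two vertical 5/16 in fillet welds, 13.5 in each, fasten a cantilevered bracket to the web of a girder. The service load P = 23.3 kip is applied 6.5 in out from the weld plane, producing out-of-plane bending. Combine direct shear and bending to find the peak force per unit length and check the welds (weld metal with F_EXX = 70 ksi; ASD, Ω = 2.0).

f_max ≈ 2.64 kip/in; adequate

L_w = 2 × 13.5 = 27 in; section modulus (unit throat) S = 2 × L²/6 = 60.75 in².
Direct shear f_v = P/L_w = 23.3/27 = 0.863 kip/in.
Moment M = P × e = 23.3 × 6.5 = 151.45 kip·in; bending f_b = M/S = 2.493 kip/in.
f_max = √(f_v² + f_b²) = √(0.863² + 2.493²) = 2.638 kip/in.
r_n/Ω = (1/2.0) × 0.6 × 70 × (0.707 × 0.3125) = 4.64 kip/in → adequate.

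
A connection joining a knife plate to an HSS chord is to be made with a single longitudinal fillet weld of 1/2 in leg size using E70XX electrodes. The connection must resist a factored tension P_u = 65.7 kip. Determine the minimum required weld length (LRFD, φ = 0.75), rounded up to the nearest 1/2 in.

E70XX → F_EXX = 70 ksi.
Throat t_e = 0.707 × 0.5 = 0.3535 in.
φr_n = 0.75 × 0.6 × 70 × 0.3535 = 11.14 kip/in.
L_req = P_u / φr_n = 65.7 / 11.14 = 5.9 in total.
Round up → use L = 6 in.

L = 6 in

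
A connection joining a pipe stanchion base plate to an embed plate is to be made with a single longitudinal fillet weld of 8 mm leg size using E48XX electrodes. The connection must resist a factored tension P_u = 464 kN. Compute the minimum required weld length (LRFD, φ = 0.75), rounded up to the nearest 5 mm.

E48XX → F_EXX = 480 MPa.
Throat t_e = 0.707 × 8 = 5.656 mm.
φr_n = 0.75 × 0.6 × 480 × 5.656 × 10⁻³ = 1.222 kN/mm.
L_req = P_u / φr_n = 464 / 1.222 = 379.8 mm total.
Round up → use L = 380 mm.

L = 380 mm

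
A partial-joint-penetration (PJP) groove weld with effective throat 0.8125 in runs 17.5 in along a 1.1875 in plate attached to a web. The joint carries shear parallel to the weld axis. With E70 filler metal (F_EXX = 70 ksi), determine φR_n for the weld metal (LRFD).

φR_n ≈ 448 kips

Effective throat (given) t_e = 0.8125 in.
A_we = 0.8125 × 17.5 = 14.22 in².
F_nw = 0.6 F_EXX = 42 ksi.
φR_n = 0.75 × 42 × 14.22 = 447.9 kips.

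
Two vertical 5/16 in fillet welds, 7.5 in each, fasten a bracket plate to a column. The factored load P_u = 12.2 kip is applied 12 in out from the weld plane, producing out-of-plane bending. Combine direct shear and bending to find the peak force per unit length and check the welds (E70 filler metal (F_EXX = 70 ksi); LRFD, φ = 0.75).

f_max ≈ 7.85 kip/in; NOT adequate

L_w = 2 × 7.5 = 15 in; section modulus (unit throat) S = 2 × L²/6 = 18.75 in².
Direct shear f_v = P/L_w = 12.2/15 = 0.8133 kip/in.
Moment M = P × e = 12.2 × 12 = 146.4 kip·in; bending f_b = M/S = 7.808 kip/in.
f_max = √(f_v² + f_b²) = √(0.8133² + 7.808²) = 7.85 kip/in.
φr_n = 0.75 × 0.6 × 70 × (0.707 × 0.3125) = 6.96 kip/in → NOT adequate.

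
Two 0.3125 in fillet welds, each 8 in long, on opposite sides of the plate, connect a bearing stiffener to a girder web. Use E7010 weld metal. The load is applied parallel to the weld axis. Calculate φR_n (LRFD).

φR_n ≈ 111 kip

E70XX → F_EXX = 70 ksi.
Effective throat t_e = 0.707 × 0.3125 = 0.2209 in.
Total length L = 16 in; A_we = 0.2209 × 16 = 3.535 in².
F_nw = 0.6 F_EXX = 0.6 × 70 = 42 ksi.
φR_n = 0.75 × 42 × 3.535 = 111.4 kip.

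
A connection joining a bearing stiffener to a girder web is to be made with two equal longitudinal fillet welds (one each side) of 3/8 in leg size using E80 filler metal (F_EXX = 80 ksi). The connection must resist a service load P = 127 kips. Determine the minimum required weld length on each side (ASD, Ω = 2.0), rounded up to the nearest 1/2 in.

L = 10 in on each side

Throat t_e = 0.707 × 0.375 = 0.2651 in.
r_n/Ω = (0.6 × 80 × 0.2651) / 2.0 = 6.363 kip/in.
L_req = P / (r_n/Ω) = 127 / 6.363 = 19.96 in total.
Per side: 19.96 / 2 = 9.98 in.
Round up → use L = 10 in on each side.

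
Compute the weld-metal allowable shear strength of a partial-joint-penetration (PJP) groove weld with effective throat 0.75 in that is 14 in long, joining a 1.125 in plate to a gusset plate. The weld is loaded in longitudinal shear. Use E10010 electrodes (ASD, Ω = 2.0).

E100XX → F_EXX = 100 ksi.
Effective throat (given) t_e = 0.75 in.
A_we = 0.75 × 14 = 10.5 in².
F_nw = 0.6 F_EXX = 60 ksi.
R_n/Ω = (60 × 10.5) / 2.0 = 315 kips.

R_n/Ω ≈ 315 kips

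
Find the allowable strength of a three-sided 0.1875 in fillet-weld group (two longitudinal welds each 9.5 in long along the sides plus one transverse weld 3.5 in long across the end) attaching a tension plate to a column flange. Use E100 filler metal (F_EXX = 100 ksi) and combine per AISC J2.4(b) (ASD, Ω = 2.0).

t_e = 0.707 × 0.1875 = 0.1326 in.
R_nwl = 0.6 × 100 × 0.1326 × 19 = 151.1 kips (longitudinal, 2 welds).
R_nwt = 0.6 × 100 × 0.1326 × 3.5 = 27.84 kips (transverse, base value).
(i) R_nwl + R_nwt = 179 kips; (ii) 0.85 R_nwl + 1.5 R_nwt = 170.2 kips.
R_n = max = 179 kips [governs: (i)]; R_n/Ω = 89.48 kips.

R_n/Ω ≈ 89.5 kips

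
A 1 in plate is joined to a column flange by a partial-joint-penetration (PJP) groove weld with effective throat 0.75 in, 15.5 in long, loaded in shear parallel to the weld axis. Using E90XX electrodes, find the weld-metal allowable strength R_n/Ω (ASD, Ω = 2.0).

E90XX → F_EXX = 90 ksi.
Effective throat (given) t_e = 0.75 in.
A_we = 0.75 × 15.5 = 11.62 in².
F_nw = 0.6 F_EXX = 54 ksi.
R_n/Ω = (54 × 11.62) / 2.0 = 313.9 kip.

R_n/Ω ≈ 314 kip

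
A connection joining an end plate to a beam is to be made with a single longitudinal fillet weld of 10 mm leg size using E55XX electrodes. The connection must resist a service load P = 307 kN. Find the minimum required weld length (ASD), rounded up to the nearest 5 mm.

L = 265 mm

E55XX → F_EXX = 550 MPa.
Throat t_e = 0.707 × 10 = 7.07 mm.
r_n/Ω = (0.6 × 550 × 7.07) / 2.0 = 1167 N/mm = 1.167 kN/mm.
L_req = P / (r_n/Ω) = 307 / 1.167 = 263.2 mm total.
Round up → use L = 265 mm.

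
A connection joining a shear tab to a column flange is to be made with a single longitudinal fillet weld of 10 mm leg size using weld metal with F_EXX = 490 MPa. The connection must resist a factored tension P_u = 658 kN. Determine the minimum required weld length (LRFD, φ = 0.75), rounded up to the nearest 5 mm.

Throat t_e = 0.707 × 10 = 7.07 mm.
φr_n = 0.75 × 0.6 × 490 × 7.07 × 10⁻³ = 1.559 kN/mm.
L_req = P_u / φr_n = 658 / 1.559 = 422.1 mm total.
Round up → use L = 425 mm.

L = 425 mm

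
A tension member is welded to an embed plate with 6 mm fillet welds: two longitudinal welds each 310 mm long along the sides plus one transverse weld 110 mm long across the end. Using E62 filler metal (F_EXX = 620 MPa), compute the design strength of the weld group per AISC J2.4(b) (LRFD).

φR_n ≈ 864 kN

t_e = 0.707 × 6 = 4.242 mm.
R_nwl = 0.6 × 620 × 4.242 × 620 × 10⁻³ = 978.4 kN (longitudinal, 2 welds).
R_nwt = 0.6 × 620 × 4.242 × 110 × 10⁻³ = 173.6 kN (transverse, base value).
(i) R_nwl + R_nwt = 1152 kN; (ii) 0.85 R_nwl + 1.5 R_nwt = 1092 kN.
R_n = max = 1152 kN [governs: (i)]; φR_n = 864 kN.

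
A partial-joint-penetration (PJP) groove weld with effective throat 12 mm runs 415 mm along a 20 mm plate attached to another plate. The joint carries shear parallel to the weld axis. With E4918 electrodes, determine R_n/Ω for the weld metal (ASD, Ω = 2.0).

E49XX → F_EXX = 490 MPa.
Effective throat (given) t_e = 12 mm.
A_we = 12 × 415 = 4980 mm².
F_nw = 0.6 F_EXX = 294 MPa.
R_n/Ω = (294 × 4980) / 2.0 × 10⁻³ = 732.1 kN.

R_n/Ω ≈ 732 kN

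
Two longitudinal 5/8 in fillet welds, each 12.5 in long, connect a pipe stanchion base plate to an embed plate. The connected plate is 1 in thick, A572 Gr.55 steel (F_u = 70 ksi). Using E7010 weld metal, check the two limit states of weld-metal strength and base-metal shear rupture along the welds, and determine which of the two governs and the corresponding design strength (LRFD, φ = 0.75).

φR_n ≈ 348 kips (weld metal governs)

E70XX → F_EXX = 70 ksi.
t_e = 0.707 × 0.625 = 0.4419 in; L = 25 in.
Weld metal: φR_n = 0.75 × 0.6 × 70 × 0.4419 × 25 = 348 kips.
Base metal (shear rupture): φR_n = 0.75 × 0.6 × 70 × 1 × 25 = 787.5 kips.
Governing: weld metal.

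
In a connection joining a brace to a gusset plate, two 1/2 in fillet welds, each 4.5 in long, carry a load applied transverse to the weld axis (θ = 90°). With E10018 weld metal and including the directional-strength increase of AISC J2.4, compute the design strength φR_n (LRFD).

φR_n ≈ 215 kip

E100XX → F_EXX = 100 ksi.
t_e = 0.707 × 0.5 = 0.3535 in; A_we = 0.3535 × 9 = 3.181 in².
Directional factor: 1.0 + 0.5 sin^1.5(90°) = 1.5.
F_nw = 0.6 × 100 × 1.5 = 90 ksi.
φR_n = 0.75 × 90 × 3.181 = 214.8 kip.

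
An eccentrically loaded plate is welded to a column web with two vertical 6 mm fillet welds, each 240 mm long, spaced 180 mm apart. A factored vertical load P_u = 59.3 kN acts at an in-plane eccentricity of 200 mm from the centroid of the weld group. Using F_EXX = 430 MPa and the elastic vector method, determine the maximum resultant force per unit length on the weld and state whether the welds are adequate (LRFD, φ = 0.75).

f_max ≈ 375 N/mm; adequate

Total weld length L_w = 480 mm. Treat welds as unit-width lines.
Polar moment about centroid: J = 2[d³/12 + d(b/2)²] = 2[240³/12 + 240×90²] = 6192000 mm³.
Direct shear f_v = P/L_w = 59.3×10³ / 480 = 123.5 N/mm (vertical).
Torsion M = P·e = 59.3×10³ × 200 = 11860000 N·mm.
Critical point at (x, y) = (90, 120) from centroid. f_tx = M·y/J = 229.8 N/mm; f_ty = M·x/J = 172.4 N/mm.
Resultant f_max = √[f_tx² + (f_v + f_ty)²] = √[229.8² + (123.5 + 172.4)²] = 374.7 N/mm.
Capacity per unit length: φr_n = 0.75 × 0.6 × 430 × (0.707 × 6) = 820.8 N/mm.
374.7 ≤ 820.8 → adequate.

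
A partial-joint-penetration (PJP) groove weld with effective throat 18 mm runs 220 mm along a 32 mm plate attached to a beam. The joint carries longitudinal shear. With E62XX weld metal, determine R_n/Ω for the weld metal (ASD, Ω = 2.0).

E62XX → F_EXX = 620 MPa.
Effective throat (given) t_e = 18 mm.
A_we = 18 × 220 = 3960 mm².
F_nw = 0.6 F_EXX = 372 MPa.
R_n/Ω = (372 × 3960) / 2.0 × 10⁻³ = 736.6 kN.

R_n/Ω ≈ 737 kN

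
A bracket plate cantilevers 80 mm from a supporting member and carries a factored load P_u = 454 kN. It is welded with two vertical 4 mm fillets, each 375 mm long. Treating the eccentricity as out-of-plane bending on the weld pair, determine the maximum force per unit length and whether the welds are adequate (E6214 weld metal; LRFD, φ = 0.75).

E62XX → F_EXX = 620 MPa.
L_w = 2 × 375 = 750 mm; section modulus (unit throat) S = 2 × L²/6 = 46880 mm².
Direct shear f_v = P/L_w = 454×10³/750 = 605.3 N/mm.
Moment M = P × e = 454×10³ × 80 = 36320000 N·mm; bending f_b = M/S = 774.8 N/mm.
f_max = √(f_v² + f_b²) = √(605.3² + 774.8²) = 983.3 N/mm.
φr_n = 0.75 × 0.6 × 620 × (0.707 × 4) = 789 N/mm → NOT adequate.

f_max ≈ 983 N/mm; NOT adequate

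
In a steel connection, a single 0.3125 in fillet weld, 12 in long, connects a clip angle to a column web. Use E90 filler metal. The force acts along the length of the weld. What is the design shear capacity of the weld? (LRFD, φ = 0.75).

E90XX → F_EXX = 90 ksi.
Effective throat t_e = 0.707 × 0.3125 = 0.2209 in.
Total length L = 12 in; A_we = 0.2209 × 12 = 2.651 in².
F_nw = 0.6 F_EXX = 0.6 × 90 = 54 ksi.
φR_n = 0.75 × 54 × 2.651 = 107.4 kips.

φR_n ≈ 107 kips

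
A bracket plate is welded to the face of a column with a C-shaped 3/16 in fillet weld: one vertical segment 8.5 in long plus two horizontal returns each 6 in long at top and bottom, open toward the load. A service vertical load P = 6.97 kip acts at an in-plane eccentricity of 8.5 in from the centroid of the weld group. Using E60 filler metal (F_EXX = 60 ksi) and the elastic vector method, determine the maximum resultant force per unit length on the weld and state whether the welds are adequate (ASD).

f_max ≈ 1.28 kip/in; adequate

Total weld length L_w = 20.5 in. Treat welds as unit-width lines.
Centroid: x̄ = 2×6×3 / 20.5 = 1.756 in from the vertical weld.
Polar moment about centroid: J = I_x + I_y = [8.5³/12 + 2×6×4.25²] + [8.5×1.756² + 2(6³/12 + 6×1.244²)] = 348.7 in³.
Direct shear f_v = P/L_w = 6.97 / 20.5 = 0.34 kip/in (vertical).
Torsion M = P·e = 6.97 × 8.5 = 59.245 kip·in.
Critical point at (x, y) = (4.244, 4.25) from centroid. f_tx = M·y/J = 0.7221 kip/in; f_ty = M·x/J = 0.721 kip/in.
Resultant f_max = √[f_tx² + (f_v + f_ty)²] = √[0.7221² + (0.34 + 0.721)²] = 1.283 kip/in.
Capacity per unit length: r_n/Ω = (1/2.0) × 0.6 × 60 × (0.707 × 0.1875) = 2.386 kip/in.
1.283 ≤ 2.386 → adequate.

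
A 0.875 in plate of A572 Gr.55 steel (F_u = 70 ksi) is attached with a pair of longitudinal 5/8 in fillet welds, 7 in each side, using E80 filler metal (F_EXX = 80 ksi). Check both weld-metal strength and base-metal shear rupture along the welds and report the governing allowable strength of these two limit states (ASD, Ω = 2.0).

t_e = 0.707 × 0.625 = 0.4419 in; L = 14 in.
Weld metal: R_n/Ω = (1/2.0) × 0.6 × 80 × 0.4419 × 14 = 148.5 kip.
Base metal (shear rupture): R_n/Ω = (1/2.0) × 0.6 × 70 × 0.875 × 14 = 257.2 kip.
Governing: weld metal.

R_n/Ω ≈ 148 kip (weld metal governs)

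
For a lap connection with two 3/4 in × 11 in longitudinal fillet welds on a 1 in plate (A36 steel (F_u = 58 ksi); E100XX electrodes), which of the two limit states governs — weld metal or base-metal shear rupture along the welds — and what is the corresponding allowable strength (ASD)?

R_n/Ω ≈ 350 kips (weld metal governs)

E100XX → F_EXX = 100 ksi.
t_e = 0.707 × 0.75 = 0.5302 in; L = 22 in.
Weld metal: R_n/Ω = (1/2.0) × 0.6 × 100 × 0.5302 × 22 = 350 kips.
Base metal (shear rupture): R_n/Ω = (1/2.0) × 0.6 × 58 × 1 × 22 = 382.8 kips.
Governing: weld metal.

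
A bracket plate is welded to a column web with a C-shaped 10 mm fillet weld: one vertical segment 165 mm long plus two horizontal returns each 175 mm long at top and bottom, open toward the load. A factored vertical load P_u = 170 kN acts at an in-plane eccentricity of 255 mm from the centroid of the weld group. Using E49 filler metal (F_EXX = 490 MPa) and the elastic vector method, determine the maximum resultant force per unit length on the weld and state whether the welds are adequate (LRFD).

f_max ≈ 1640 N/mm; NOT adequate

Total weld length L_w = 515 mm. Treat welds as unit-width lines.
Centroid: x̄ = 2×175×87.5 / 515 = 59.47 mm from the vertical weld.
Polar moment about centroid: J = I_x + I_y = [165³/12 + 2×175×82.5²] + [165×59.47² + 2(175³/12 + 175×28.03²)] = 4508000 mm³.
Direct shear f_v = P/L_w = 170×10³ / 515 = 330.1 N/mm (vertical).
Torsion M = P·e = 170×10³ × 255 = 43350000 N·mm.
Critical point at (x, y) = (115.5, 82.5) from centroid. f_tx = M·y/J = 793.3 N/mm; f_ty = M·x/J = 1111 N/mm.
Resultant f_max = √[f_tx² + (f_v + f_ty)²] = √[793.3² + (330.1 + 1111)²] = 1645 N/mm.
Capacity per unit length: φr_n = 0.75 × 0.6 × 490 × (0.707 × 10) = 1559 N/mm.
1645 > 1559 → NOT adequate.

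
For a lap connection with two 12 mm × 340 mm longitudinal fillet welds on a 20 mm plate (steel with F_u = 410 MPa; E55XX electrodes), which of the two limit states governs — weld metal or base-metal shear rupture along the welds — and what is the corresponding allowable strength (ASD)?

R_n/Ω ≈ 952 kN (weld metal governs)

E55XX → F_EXX = 550 MPa.
t_e = 0.707 × 12 = 8.484 mm; L = 680 mm.
Weld metal: R_n/Ω = (1/2.0) × 0.6 × 550 × 8.484 × 680 × 10⁻³ = 951.9 kN.
Base metal (shear rupture): R_n/Ω = (1/2.0) × 0.6 × 410 × 20 × 680 × 10⁻³ = 1673 kN.
Governing: weld metal.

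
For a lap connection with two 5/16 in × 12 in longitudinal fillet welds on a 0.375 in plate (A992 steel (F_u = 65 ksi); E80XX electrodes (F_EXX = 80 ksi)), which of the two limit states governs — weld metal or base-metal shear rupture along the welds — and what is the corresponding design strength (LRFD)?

φR_n ≈ 191 kip (weld metal governs)

t_e = 0.707 × 0.3125 = 0.2209 in; L = 24 in.
Weld metal: φR_n = 0.75 × 0.6 × 80 × 0.2209 × 24 = 190.9 kip.
Base metal (shear rupture): φR_n = 0.75 × 0.6 × 65 × 0.375 × 24 = 263.2 kip.
Governing: weld metal.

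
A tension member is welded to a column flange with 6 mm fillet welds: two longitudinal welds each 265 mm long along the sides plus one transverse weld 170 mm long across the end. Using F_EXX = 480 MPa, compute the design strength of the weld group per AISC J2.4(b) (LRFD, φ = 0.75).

t_e = 0.707 × 6 = 4.242 mm.
R_nwl = 0.6 × 480 × 4.242 × 530 × 10⁻³ = 647.5 kN (longitudinal, 2 welds).
R_nwt = 0.6 × 480 × 4.242 × 170 × 10⁻³ = 207.7 kN (transverse, base value).
(i) R_nwl + R_nwt = 855.2 kN; (ii) 0.85 R_nwl + 1.5 R_nwt = 861.9 kN.
R_n = max = 861.9 kN [governs: (ii)]; φR_n = 646.4 kN.

φR_n ≈ 646 kN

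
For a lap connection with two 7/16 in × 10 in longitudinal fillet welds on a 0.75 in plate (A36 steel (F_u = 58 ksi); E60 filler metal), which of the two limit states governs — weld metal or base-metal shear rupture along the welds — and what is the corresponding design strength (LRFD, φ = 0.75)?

φR_n ≈ 167 kips (weld metal governs)

E60XX → F_EXX = 60 ksi.
t_e = 0.707 × 0.4375 = 0.3093 in; L = 20 in.
Weld metal: φR_n = 0.75 × 0.6 × 60 × 0.3093 × 20 = 167 kips.
Base metal (shear rupture): φR_n = 0.75 × 0.6 × 58 × 0.75 × 20 = 391.5 kips.
Governing: weld metal.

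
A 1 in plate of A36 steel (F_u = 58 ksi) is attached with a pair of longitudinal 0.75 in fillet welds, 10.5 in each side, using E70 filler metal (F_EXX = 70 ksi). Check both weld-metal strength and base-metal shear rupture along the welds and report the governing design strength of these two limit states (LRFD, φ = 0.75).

t_e = 0.707 × 0.75 = 0.5302 in; L = 21 in.
Weld metal: φR_n = 0.75 × 0.6 × 70 × 0.5302 × 21 = 350.8 kips.
Base metal (shear rupture): φR_n = 0.75 × 0.6 × 58 × 1 × 21 = 548.1 kips.
Governing: weld metal.

φR_n ≈ 351 kips (weld metal governs)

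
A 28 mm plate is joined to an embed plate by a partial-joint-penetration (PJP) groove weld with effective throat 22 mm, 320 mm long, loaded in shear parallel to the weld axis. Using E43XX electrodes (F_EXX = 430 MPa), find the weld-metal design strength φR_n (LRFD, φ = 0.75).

φR_n ≈ 1360 kN

Effective throat (given) t_e = 22 mm.
A_we = 22 × 320 = 7040 mm².
F_nw = 0.6 F_EXX = 258 MPa.
φR_n = 0.75 × 258 × 7040 × 10⁻³ = 1362 kN.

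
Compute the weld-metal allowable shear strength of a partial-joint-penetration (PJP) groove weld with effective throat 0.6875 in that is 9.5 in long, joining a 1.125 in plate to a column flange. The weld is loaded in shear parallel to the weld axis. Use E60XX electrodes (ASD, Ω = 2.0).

E60XX → F_EXX = 60 ksi.
Effective throat (given) t_e = 0.6875 in.
A_we = 0.6875 × 9.5 = 6.531 in².
F_nw = 0.6 F_EXX = 36 ksi.
R_n/Ω = (36 × 6.531) / 2.0 = 117.6 kips.

R_n/Ω ≈ 118 kips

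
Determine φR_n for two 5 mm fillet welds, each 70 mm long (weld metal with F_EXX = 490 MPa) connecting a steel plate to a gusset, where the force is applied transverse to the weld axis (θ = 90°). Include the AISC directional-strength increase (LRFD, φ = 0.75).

t_e = 0.707 × 5 = 3.535 mm; A_we = 3.535 × 140 = 494.9 mm².
Directional factor: 1.0 + 0.5 sin^1.5(90°) = 1.5.
F_nw = 0.6 × 490 × 1.5 = 441 MPa.
φR_n = 0.75 × 441 × 494.9 × 10⁻³ = 163.7 kN.

φR_n ≈ 164 kN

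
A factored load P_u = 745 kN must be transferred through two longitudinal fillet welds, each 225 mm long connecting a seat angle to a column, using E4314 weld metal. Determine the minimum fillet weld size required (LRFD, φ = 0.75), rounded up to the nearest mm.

E43XX → F_EXX = 430 MPa.
Total weld length L = 450 mm.
Required throat t_e = P_u / (φ × 0.6 F_EXX × L) = 745 / (0.75 × 0.6 × 430 × 450 × 10⁻³) = 8.556 mm.
Required leg w = t_e / 0.707 = 12.1 mm → use 13 mm.

w = 13 mm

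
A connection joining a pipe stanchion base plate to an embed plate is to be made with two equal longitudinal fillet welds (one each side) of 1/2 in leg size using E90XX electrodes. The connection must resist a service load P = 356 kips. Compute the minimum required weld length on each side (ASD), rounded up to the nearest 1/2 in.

L = 19 in on each side

E90XX → F_EXX = 90 ksi.
Throat t_e = 0.707 × 0.5 = 0.3535 in.
r_n/Ω = (0.6 × 90 × 0.3535) / 2.0 = 9.544 kip/in.
L_req = P / (r_n/Ω) = 356 / 9.544 = 37.3 in total.
Per side: 37.3 / 2 = 18.65 in.
Round up → use L = 19 in on each side.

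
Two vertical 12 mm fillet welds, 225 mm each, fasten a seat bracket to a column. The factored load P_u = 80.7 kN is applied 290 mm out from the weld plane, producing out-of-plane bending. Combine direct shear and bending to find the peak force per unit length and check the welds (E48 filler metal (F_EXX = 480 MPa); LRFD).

L_w = 2 × 225 = 450 mm; section modulus (unit throat) S = 2 × L²/6 = 16880 mm².
Direct shear f_v = P/L_w = 80.7×10³/450 = 179.3 N/mm.
Moment M = P × e = 80.7×10³ × 290 = 23403000 N·mm; bending f_b = M/S = 1387 N/mm.
f_max = √(f_v² + f_b²) = √(179.3² + 1387²) = 1398 N/mm.
φr_n = 0.75 × 0.6 × 480 × (0.707 × 12) = 1833 N/mm → adequate.

f_max ≈ 1400 N/mm; adequate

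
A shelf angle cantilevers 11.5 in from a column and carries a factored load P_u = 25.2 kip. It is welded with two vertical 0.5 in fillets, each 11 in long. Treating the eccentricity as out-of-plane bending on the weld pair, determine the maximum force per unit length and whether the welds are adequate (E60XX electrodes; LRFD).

E60XX → F_EXX = 60 ksi.
L_w = 2 × 11 = 22 in; section modulus (unit throat) S = 2 × L²/6 = 40.33 in².
Direct shear f_v = P/L_w = 25.2/22 = 1.145 kip/in.
Moment M = P × e = 25.2 × 11.5 = 289.8 kip·in; bending f_b = M/S = 7.185 kip/in.
f_max = √(f_v² + f_b²) = √(1.145² + 7.185²) = 7.276 kip/in.
φr_n = 0.75 × 0.6 × 60 × (0.707 × 0.5) = 9.544 kip/in → adequate.

f_max ≈ 7.28 kip/in; adequate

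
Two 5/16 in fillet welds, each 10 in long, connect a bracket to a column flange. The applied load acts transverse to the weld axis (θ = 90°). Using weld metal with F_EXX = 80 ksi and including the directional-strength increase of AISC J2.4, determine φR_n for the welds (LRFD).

φR_n ≈ 239 kip

t_e = 0.707 × 0.3125 = 0.2209 in; A_we = 0.2209 × 20 = 4.419 in².
Directional factor: 1.0 + 0.5 sin^1.5(90°) = 1.5.
F_nw = 0.6 × 80 × 1.5 = 72 ksi.
φR_n = 0.75 × 72 × 4.419 = 238.6 kip.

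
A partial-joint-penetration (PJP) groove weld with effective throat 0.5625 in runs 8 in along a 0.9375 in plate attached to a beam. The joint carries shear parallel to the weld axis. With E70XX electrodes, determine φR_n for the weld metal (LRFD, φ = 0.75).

E70XX → F_EXX = 70 ksi.
Effective throat (given) t_e = 0.5625 in.
A_we = 0.5625 × 8 = 4.5 in².
F_nw = 0.6 F_EXX = 42 ksi.
φR_n = 0.75 × 42 × 4.5 = 141.8 kip.

φR_n ≈ 142 kip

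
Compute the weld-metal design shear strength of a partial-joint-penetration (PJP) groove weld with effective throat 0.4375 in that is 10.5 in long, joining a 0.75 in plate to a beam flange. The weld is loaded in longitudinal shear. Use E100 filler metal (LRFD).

φR_n ≈ 207 kips

E100XX → F_EXX = 100 ksi.
Effective throat (given) t_e = 0.4375 in.
A_we = 0.4375 × 10.5 = 4.594 in².
F_nw = 0.6 F_EXX = 60 ksi.
φR_n = 0.75 × 60 × 4.594 = 206.7 kips.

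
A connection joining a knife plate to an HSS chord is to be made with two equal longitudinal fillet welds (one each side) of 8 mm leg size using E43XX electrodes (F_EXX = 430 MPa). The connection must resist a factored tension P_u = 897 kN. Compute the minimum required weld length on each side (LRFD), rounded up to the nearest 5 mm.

L = 410 mm on each side

Throat t_e = 0.707 × 8 = 5.656 mm.
φr_n = 0.75 × 0.6 × 430 × 5.656 × 10⁻³ = 1.094 kN/mm.
L_req = P_u / φr_n = 897 / 1.094 = 819.6 mm total.
Per side: 819.6 / 2 = 409.8 mm.
Round up → use L = 410 mm on each side.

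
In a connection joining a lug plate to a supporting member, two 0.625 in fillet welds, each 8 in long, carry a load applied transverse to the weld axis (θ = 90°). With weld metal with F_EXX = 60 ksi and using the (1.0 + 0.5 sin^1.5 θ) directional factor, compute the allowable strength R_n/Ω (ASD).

t_e = 0.707 × 0.625 = 0.4419 in; A_we = 0.4419 × 16 = 7.07 in².
Directional factor: 1.0 + 0.5 sin^1.5(90°) = 1.5.
F_nw = 0.6 × 60 × 1.5 = 54 ksi.
R_n/Ω = (54 × 7.07) / 2.0 = 190.9 kip.

R_n/Ω ≈ 191 kip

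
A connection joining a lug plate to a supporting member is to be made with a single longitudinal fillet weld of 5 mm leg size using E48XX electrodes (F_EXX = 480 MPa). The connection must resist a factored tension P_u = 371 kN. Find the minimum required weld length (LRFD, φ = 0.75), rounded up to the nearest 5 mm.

L = 490 mm

Throat t_e = 0.707 × 5 = 3.535 mm.
φr_n = 0.75 × 0.6 × 480 × 3.535 × 10⁻³ = 0.7636 kN/mm.
L_req = P_u / φr_n = 371 / 0.7636 = 485.9 mm total.
Round up → use L = 490 mm.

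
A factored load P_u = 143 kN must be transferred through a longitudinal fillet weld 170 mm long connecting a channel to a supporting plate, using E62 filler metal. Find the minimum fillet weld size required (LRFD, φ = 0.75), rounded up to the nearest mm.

E62XX → F_EXX = 620 MPa.
Total weld length L = 170 mm.
Required throat t_e = P_u / (φ × 0.6 F_EXX × L) = 143 / (0.75 × 0.6 × 620 × 170 × 10⁻³) = 3.015 mm.
Required leg w = t_e / 0.707 = 4.264 mm → use 5 mm.

w = 5 mm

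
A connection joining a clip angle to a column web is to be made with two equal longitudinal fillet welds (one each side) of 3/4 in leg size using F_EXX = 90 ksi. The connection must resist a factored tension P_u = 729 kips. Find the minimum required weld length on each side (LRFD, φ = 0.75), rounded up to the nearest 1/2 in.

Throat t_e = 0.707 × 0.75 = 0.5302 in.
φr_n = 0.75 × 0.6 × 90 × 0.5302 = 21.48 kips/in.
L_req = P_u / φr_n = 729 / 21.48 = 33.95 in total.
Per side: 33.95 / 2 = 16.97 in.
Round up → use L = 17 in on each side.

L = 17 in on each side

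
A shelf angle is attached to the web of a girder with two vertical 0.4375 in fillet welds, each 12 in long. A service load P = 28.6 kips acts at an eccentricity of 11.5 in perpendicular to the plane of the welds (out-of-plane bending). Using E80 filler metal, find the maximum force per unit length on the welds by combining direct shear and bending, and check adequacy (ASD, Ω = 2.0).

E80XX → F_EXX = 80 ksi.
L_w = 2 × 12 = 24 in; section modulus (unit throat) S = 2 × L²/6 = 48 in².
Direct shear f_v = P/L_w = 28.6/24 = 1.192 kip/in.
Moment M = P × e = 28.6 × 11.5 = 328.9 kip·in; bending f_b = M/S = 6.852 kip/in.
f_max = √(f_v² + f_b²) = √(1.192² + 6.852²) = 6.955 kip/in.
r_n/Ω = (1/2.0) × 0.6 × 80 × (0.707 × 0.4375) = 7.423 kip/in → adequate.

f_max ≈ 6.95 kip/in; adequate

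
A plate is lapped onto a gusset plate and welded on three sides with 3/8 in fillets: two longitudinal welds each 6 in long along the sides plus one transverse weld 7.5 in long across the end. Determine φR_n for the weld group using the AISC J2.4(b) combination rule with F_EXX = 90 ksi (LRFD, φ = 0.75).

t_e = 0.707 × 0.375 = 0.2651 in.
R_nwl = 0.6 × 90 × 0.2651 × 12 = 171.8 kip (longitudinal, 2 welds).
R_nwt = 0.6 × 90 × 0.2651 × 7.5 = 107.4 kip (transverse, base value).
(i) R_nwl + R_nwt = 279.2 kip; (ii) 0.85 R_nwl + 1.5 R_nwt = 307.1 kip.
R_n = max = 307.1 kip [governs: (ii)]; φR_n = 230.3 kip.

φR_n ≈ 230 kip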